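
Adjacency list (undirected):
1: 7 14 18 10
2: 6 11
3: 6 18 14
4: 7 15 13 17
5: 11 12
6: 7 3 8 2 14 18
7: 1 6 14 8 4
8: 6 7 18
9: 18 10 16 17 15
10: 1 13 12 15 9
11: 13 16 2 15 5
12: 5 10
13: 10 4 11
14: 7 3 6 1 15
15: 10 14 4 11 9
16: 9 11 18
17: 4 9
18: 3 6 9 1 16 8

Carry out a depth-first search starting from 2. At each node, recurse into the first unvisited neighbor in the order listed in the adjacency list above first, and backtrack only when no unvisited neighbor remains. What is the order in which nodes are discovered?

Visit 2
2 → 6
6 → 7
7 → 1
1 → 14
14 → 3
3 → 18
18 → 9
9 → 10
10 → 13
13 → 4
4 → 15
15 → 11
11 → 16
11 → 5
5 → 12
4 → 17
18 → 8

2 → 6 → 7 → 1 → 14 → 3 → 18 → 9 → 10 → 13 → 4 → 15 → 11 → 16 → 5 → 12 → 17 → 8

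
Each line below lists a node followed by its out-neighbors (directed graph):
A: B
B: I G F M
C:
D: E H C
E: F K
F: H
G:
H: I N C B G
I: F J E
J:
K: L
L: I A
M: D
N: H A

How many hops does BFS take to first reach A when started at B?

Level 0: B
Level 1: F, G, I, M
Level 2: D, E, H, J
Level 3: C, K, N
Level 4: A, L
A first appears at level 4.

4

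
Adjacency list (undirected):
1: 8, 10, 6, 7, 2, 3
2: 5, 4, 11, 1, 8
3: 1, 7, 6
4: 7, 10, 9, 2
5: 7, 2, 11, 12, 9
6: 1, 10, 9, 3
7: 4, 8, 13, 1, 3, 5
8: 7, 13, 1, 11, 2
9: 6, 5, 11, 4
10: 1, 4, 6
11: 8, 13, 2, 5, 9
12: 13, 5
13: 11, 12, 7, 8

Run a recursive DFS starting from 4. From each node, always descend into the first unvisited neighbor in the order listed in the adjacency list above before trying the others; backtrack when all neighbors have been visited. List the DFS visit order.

Visit 4
4 → 7
7 → 8
8 → 13
13 → 11
11 → 2
2 → 5
5 → 12
5 → 9
9 → 6
6 → 1
1 → 10
1 → 3

4, 7, 8, 13, 11, 2, 5, 12, 9, 6, 1, 10, 3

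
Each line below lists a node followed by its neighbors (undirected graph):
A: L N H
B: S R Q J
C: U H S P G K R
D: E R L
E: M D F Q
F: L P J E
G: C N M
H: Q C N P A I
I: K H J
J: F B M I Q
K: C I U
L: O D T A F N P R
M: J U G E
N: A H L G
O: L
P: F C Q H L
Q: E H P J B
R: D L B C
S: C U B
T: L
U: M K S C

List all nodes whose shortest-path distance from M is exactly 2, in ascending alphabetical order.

Level 0: M
Level 1: E, G, J, U
Level 2: B, C, D, F, I, K, N, Q, S
Level 3: A, H, L, P, R
Level 4: O, T

B, C, D, F, I, K, N, Q, S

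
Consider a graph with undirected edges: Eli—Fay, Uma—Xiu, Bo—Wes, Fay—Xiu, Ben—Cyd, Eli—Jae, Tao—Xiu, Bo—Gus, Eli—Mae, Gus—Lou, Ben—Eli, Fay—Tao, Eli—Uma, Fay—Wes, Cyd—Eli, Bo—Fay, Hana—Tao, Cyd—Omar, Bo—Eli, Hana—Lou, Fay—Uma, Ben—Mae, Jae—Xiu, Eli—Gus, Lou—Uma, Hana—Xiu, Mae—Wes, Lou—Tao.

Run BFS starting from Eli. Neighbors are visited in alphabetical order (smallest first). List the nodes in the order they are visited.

Eli -> Ben -> Bo -> Cyd -> Fay -> Gus -> Jae -> Mae -> Uma -> Wes -> Omar -> Tao -> Xiu -> Lou -> Hana

Visit Eli; enqueue Ben, Bo, Cyd, Fay, Gus, Jae, Mae, Uma → queue [Ben, Bo, Cyd, Fay, Gus, Jae, Mae, Uma]
Visit Ben → queue [Bo, Cyd, Fay, Gus, Jae, Mae, Uma]
Visit Bo; enqueue Wes → queue [Cyd, Fay, Gus, Jae, Mae, Uma, Wes]
Visit Cyd; enqueue Omar → queue [Fay, Gus, Jae, Mae, Uma, Wes, Omar]
Visit Fay; enqueue Tao, Xiu → queue [Gus, Jae, Mae, Uma, Wes, Omar, Tao, Xiu]
Visit Gus; enqueue Lou → queue [Jae, Mae, Uma, Wes, Omar, Tao, Xiu, Lou]
Visit Jae → queue [Mae, Uma, Wes, Omar, Tao, Xiu, Lou]
Visit Mae → queue [Uma, Wes, Omar, Tao, Xiu, Lou]
Visit Uma → queue [Wes, Omar, Tao, Xiu, Lou]
Visit Wes → queue [Omar, Tao, Xiu, Lou]
Visit Omar → queue [Tao, Xiu, Lou]
Visit Tao; enqueue Hana → queue [Xiu, Lou, Hana]
Visit Xiu → queue [Lou, Hana]
Visit Lou → queue [Hana]
Visit Hana → queue []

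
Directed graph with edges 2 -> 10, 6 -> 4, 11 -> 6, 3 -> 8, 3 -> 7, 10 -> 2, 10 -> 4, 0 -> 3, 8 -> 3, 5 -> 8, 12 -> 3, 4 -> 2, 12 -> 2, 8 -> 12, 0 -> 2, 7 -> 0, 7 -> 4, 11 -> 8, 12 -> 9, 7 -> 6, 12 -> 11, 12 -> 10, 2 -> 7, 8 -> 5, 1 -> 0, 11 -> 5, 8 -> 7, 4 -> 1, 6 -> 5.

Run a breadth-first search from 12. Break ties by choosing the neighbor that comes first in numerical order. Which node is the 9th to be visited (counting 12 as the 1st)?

4

Visit 12; enqueue 2, 3, 9, 10, 11 → queue [2, 3, 9, 10, 11]
Visit 2; enqueue 7 → queue [3, 9, 10, 11, 7]
Visit 3; enqueue 8 → queue [9, 10, 11, 7, 8]
Visit 9 → queue [10, 11, 7, 8]
Visit 10; enqueue 4 → queue [11, 7, 8, 4]
Visit 11; enqueue 5, 6 → queue [7, 8, 4, 5, 6]
Visit 7; enqueue 0 → queue [8, 4, 5, 6, 0]
Visit 8 → queue [4, 5, 6, 0]
Visit 4; enqueue 1 → queue [5, 6, 0, 1]
Visit 5 → queue [6, 0, 1]
Visit 6 → queue [0, 1]
Visit 0 → queue [1]
Visit 1 → queue []

Visit order: 12, 2, 3, 9, 10, 11, 7, 8, 4, 5, 6, 0, 1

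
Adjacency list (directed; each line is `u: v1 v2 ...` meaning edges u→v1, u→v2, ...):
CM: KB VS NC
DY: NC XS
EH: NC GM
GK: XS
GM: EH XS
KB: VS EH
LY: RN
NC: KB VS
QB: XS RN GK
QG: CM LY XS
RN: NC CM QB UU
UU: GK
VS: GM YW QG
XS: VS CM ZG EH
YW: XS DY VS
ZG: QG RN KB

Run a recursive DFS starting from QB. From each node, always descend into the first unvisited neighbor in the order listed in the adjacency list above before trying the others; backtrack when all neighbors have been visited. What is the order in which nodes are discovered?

Visit QB
QB → XS
XS → VS
VS → GM
GM → EH
EH → NC
NC → KB
VS → YW
YW → DY
VS → QG
QG → CM
QG → LY
LY → RN
RN → UU
UU → GK
XS → ZG

QB, XS, VS, GM, EH, NC, KB, YW, DY, QG, CM, LY, RN, UU, GK, ZG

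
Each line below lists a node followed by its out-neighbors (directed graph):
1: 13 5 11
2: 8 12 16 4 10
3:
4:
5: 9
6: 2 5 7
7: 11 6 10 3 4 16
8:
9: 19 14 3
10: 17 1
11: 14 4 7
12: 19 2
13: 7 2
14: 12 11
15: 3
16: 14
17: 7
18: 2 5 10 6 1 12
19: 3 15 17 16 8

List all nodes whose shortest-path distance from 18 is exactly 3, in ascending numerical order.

3, 14, 15

Level 0: 18
Level 1: 1, 2, 5, 6, 10, 12
Level 2: 4, 7, 8, 9, 11, 13, 16, 17, 19
Level 3: 3, 14, 15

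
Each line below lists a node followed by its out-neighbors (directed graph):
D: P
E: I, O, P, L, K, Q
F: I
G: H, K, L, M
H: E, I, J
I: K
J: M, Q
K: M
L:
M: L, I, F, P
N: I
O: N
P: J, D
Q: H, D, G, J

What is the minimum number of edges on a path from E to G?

Level 0: E
Level 1: I, K, L, O, P, Q
Level 2: D, G, H, J, M, N
Level 3: F
G first appears at level 2.

2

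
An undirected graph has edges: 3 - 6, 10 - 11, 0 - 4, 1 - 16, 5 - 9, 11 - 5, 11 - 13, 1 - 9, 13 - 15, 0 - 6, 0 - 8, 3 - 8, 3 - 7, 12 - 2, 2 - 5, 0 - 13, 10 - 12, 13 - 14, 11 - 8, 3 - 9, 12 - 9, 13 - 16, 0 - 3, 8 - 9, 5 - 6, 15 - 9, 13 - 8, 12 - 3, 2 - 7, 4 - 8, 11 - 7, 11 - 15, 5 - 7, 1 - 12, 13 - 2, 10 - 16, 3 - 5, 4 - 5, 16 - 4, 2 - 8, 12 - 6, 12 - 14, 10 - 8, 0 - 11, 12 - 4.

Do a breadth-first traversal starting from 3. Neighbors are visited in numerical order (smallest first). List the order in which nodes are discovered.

Visit 3; enqueue 0, 5, 6, 7, 8, 9, 12 → queue [0, 5, 6, 7, 8, 9, 12]
Visit 0; enqueue 4, 11, 13 → queue [5, 6, 7, 8, 9, 12, 4, 11, 13]
Visit 5; enqueue 2 → queue [6, 7, 8, 9, 12, 4, 11, 13, 2]
Visit 6 → queue [7, 8, 9, 12, 4, 11, 13, 2]
Visit 7 → queue [8, 9, 12, 4, 11, 13, 2]
Visit 8; enqueue 10 → queue [9, 12, 4, 11, 13, 2, 10]
Visit 9; enqueue 1, 15 → queue [12, 4, 11, 13, 2, 10, 1, 15]
Visit 12; enqueue 14 → queue [4, 11, 13, 2, 10, 1, 15, 14]
Visit 4; enqueue 16 → queue [11, 13, 2, 10, 1, 15, 14, 16]
Visit 11 → queue [13, 2, 10, 1, 15, 14, 16]
Visit 13 → queue [2, 10, 1, 15, 14, 16]
Visit 2 → queue [10, 1, 15, 14, 16]
Visit 10 → queue [1, 15, 14, 16]
Visit 1 → queue [15, 14, 16]
Visit 15 → queue [14, 16]
Visit 14 → queue [16]
Visit 16 → queue []

3, 0, 5, 6, 7, 8, 9, 12, 4, 11, 13, 2, 10, 1, 15, 14, 16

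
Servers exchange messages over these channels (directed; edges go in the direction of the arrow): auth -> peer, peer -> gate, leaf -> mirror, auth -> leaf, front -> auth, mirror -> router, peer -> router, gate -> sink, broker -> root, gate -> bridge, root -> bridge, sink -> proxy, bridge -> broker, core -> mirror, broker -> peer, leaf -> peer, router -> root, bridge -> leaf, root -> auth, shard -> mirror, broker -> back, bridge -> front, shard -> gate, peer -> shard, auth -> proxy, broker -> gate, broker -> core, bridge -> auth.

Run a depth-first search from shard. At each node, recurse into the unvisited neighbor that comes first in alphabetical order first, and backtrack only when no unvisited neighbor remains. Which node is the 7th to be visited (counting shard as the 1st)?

router

Visit shard
shard → gate
gate → bridge
bridge → auth
auth → leaf
leaf → mirror
mirror → router
router → root
leaf → peer
auth → proxy
bridge → broker
broker → back
broker → core
bridge → front
gate → sink

Visit order: shard, gate, bridge, auth, leaf, mirror, router, root, peer, proxy, broker, back, core, front, sink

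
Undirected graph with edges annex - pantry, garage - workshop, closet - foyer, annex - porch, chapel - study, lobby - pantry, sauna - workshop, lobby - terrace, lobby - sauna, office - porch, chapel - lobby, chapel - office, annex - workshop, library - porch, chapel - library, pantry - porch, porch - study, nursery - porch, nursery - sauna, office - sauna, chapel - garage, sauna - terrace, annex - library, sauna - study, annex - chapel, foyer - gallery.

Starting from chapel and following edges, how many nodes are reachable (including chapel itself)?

13

BFS from chapel visits: chapel, annex, garage, library, lobby, office, study, pantry, porch, workshop, sauna, terrace, nursery
Reachable nodes: 13 of 16 total.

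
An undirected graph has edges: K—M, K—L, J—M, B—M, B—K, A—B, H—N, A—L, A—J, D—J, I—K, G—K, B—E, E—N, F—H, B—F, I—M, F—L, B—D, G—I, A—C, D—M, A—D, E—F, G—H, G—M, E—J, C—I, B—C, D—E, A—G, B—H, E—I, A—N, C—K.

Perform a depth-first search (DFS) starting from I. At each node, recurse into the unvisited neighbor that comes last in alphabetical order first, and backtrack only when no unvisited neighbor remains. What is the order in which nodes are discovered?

I -> M -> K -> L -> F -> H -> N -> E -> J -> D -> B -> C -> A -> G

Visit I
I → M
M → K
K → L
L → F
F → H
H → N
N → E
E → J
J → D
D → B
B → C
C → A
A → G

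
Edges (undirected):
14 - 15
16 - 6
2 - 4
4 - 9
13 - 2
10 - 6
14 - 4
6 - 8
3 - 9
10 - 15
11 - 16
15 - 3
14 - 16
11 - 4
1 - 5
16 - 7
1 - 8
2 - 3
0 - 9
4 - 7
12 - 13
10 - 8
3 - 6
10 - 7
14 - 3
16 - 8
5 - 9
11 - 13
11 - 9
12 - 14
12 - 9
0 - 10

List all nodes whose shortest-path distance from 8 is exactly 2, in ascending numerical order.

0, 3, 5, 7, 11, 14, 15

Level 0: 8
Level 1: 1, 6, 10, 16
Level 2: 0, 3, 5, 7, 11, 14, 15
Level 3: 2, 4, 9, 12, 13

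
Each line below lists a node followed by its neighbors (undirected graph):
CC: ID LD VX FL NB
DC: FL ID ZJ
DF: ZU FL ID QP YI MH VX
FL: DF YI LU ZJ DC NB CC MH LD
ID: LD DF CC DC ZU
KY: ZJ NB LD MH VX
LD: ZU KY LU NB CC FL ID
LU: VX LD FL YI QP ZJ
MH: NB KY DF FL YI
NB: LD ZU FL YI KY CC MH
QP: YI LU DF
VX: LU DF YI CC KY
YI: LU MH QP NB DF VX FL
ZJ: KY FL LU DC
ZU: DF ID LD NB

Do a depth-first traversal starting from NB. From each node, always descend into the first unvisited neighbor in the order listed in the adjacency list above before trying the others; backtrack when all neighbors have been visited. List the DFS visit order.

Visit NB
NB → LD
LD → ZU
ZU → DF
DF → FL
FL → YI
YI → LU
LU → VX
VX → CC
CC → ID
ID → DC
DC → ZJ
ZJ → KY
KY → MH
LU → QP

NB → LD → ZU → DF → FL → YI → LU → VX → CC → ID → DC → ZJ → KY → MH → QP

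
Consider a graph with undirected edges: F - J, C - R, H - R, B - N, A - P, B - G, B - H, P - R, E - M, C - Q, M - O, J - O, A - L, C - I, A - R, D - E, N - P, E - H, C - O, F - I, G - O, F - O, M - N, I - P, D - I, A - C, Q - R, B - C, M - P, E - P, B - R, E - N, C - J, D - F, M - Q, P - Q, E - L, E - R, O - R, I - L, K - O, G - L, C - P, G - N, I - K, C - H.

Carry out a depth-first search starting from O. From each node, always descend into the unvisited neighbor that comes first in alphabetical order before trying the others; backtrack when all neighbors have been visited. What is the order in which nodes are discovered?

Visit O
O → C
C → A
A → L
L → E
E → D
D → F
F → I
I → K
I → P
P → M
M → N
N → B
B → G
B → H
H → R
R → Q
F → J

O, C, A, L, E, D, F, I, K, P, M, N, B, G, H, R, Q, J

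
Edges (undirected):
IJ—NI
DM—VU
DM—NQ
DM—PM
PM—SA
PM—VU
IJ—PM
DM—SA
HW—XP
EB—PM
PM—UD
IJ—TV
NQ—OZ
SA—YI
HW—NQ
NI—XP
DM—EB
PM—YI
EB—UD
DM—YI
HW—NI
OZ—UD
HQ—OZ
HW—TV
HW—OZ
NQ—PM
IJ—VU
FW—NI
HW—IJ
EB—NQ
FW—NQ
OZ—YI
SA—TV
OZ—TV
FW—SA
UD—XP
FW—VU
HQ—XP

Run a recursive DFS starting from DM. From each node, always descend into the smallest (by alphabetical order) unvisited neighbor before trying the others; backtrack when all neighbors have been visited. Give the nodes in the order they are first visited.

Visit DM
DM → EB
EB → NQ
NQ → FW
FW → NI
NI → HW
HW → IJ
IJ → PM
PM → SA
SA → TV
TV → OZ
OZ → HQ
HQ → XP
XP → UD
OZ → YI
PM → VU

DM -> EB -> NQ -> FW -> NI -> HW -> IJ -> PM -> SA -> TV -> OZ -> HQ -> XP -> UD -> YI -> VU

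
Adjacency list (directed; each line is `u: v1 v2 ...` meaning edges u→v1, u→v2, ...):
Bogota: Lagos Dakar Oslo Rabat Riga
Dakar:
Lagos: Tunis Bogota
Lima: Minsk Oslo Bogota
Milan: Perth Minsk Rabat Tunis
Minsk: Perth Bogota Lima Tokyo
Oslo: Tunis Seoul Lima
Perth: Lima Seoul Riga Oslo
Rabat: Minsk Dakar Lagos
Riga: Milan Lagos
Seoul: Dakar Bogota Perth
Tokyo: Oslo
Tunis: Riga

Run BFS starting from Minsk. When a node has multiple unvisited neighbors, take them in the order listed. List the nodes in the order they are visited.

Visit Minsk; enqueue Perth, Bogota, Lima, Tokyo → queue [Perth, Bogota, Lima, Tokyo]
Visit Perth; enqueue Seoul, Riga, Oslo → queue [Bogota, Lima, Tokyo, Seoul, Riga, Oslo]
Visit Bogota; enqueue Lagos, Dakar, Rabat → queue [Lima, Tokyo, Seoul, Riga, Oslo, Lagos, Dakar, Rabat]
Visit Lima → queue [Tokyo, Seoul, Riga, Oslo, Lagos, Dakar, Rabat]
Visit Tokyo → queue [Seoul, Riga, Oslo, Lagos, Dakar, Rabat]
Visit Seoul → queue [Riga, Oslo, Lagos, Dakar, Rabat]
Visit Riga; enqueue Milan → queue [Oslo, Lagos, Dakar, Rabat, Milan]
Visit Oslo; enqueue Tunis → queue [Lagos, Dakar, Rabat, Milan, Tunis]
Visit Lagos → queue [Dakar, Rabat, Milan, Tunis]
Visit Dakar → queue [Rabat, Milan, Tunis]
Visit Rabat → queue [Milan, Tunis]
Visit Milan → queue [Tunis]
Visit Tunis → queue []

Minsk → Perth → Bogota → Lima → Tokyo → Seoul → Riga → Oslo → Lagos → Dakar → Rabat → Milan → Tunis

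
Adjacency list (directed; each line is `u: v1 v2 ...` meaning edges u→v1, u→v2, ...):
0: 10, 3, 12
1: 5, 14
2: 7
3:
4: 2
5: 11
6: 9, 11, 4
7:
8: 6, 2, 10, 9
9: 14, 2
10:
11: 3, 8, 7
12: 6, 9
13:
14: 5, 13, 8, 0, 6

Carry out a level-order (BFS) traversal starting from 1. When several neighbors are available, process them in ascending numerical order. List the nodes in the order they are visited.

1, 5, 14, 11, 0, 6, 8, 13, 3, 7, 10, 12, 4, 9, 2

Visit 1; enqueue 5, 14 → queue [5, 14]
Visit 5; enqueue 11 → queue [14, 11]
Visit 14; enqueue 0, 6, 8, 13 → queue [11, 0, 6, 8, 13]
Visit 11; enqueue 3, 7 → queue [0, 6, 8, 13, 3, 7]
Visit 0; enqueue 10, 12 → queue [6, 8, 13, 3, 7, 10, 12]
Visit 6; enqueue 4, 9 → queue [8, 13, 3, 7, 10, 12, 4, 9]
Visit 8; enqueue 2 → queue [13, 3, 7, 10, 12, 4, 9, 2]
Visit 13 → queue [3, 7, 10, 12, 4, 9, 2]
Visit 3 → queue [7, 10, 12, 4, 9, 2]
Visit 7 → queue [10, 12, 4, 9, 2]
Visit 10 → queue [12, 4, 9, 2]
Visit 12 → queue [4, 9, 2]
Visit 4 → queue [9, 2]
Visit 9 → queue [2]
Visit 2 → queue []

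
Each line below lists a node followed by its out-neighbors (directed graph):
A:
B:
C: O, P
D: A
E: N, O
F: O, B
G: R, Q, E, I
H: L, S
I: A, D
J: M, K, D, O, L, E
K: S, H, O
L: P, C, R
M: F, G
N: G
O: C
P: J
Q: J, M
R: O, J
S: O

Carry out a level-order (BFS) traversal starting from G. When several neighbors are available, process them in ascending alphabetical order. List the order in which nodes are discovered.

Visit G; enqueue E, I, Q, R → queue [E, I, Q, R]
Visit E; enqueue N, O → queue [I, Q, R, N, O]
Visit I; enqueue A, D → queue [Q, R, N, O, A, D]
Visit Q; enqueue J, M → queue [R, N, O, A, D, J, M]
Visit R → queue [N, O, A, D, J, M]
Visit N → queue [O, A, D, J, M]
Visit O; enqueue C → queue [A, D, J, M, C]
Visit A → queue [D, J, M, C]
Visit D → queue [J, M, C]
Visit J; enqueue K, L → queue [M, C, K, L]
Visit M; enqueue F → queue [C, K, L, F]
Visit C; enqueue P → queue [K, L, F, P]
Visit K; enqueue H, S → queue [L, F, P, H, S]
Visit L → queue [F, P, H, S]
Visit F; enqueue B → queue [P, H, S, B]
Visit P → queue [H, S, B]
Visit H → queue [S, B]
Visit S → queue [B]
Visit B → queue []

G, E, I, Q, R, N, O, A, D, J, M, C, K, L, F, P, H, S, B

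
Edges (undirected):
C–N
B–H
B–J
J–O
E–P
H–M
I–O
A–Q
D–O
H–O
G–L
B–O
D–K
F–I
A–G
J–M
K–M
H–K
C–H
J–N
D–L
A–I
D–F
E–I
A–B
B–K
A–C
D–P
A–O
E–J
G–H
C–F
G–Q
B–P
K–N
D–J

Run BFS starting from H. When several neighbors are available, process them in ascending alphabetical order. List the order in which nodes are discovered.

Visit H; enqueue B, C, G, K, M, O → queue [B, C, G, K, M, O]
Visit B; enqueue A, J, P → queue [C, G, K, M, O, A, J, P]
Visit C; enqueue F, N → queue [G, K, M, O, A, J, P, F, N]
Visit G; enqueue L, Q → queue [K, M, O, A, J, P, F, N, L, Q]
Visit K; enqueue D → queue [M, O, A, J, P, F, N, L, Q, D]
Visit M → queue [O, A, J, P, F, N, L, Q, D]
Visit O; enqueue I → queue [A, J, P, F, N, L, Q, D, I]
Visit A → queue [J, P, F, N, L, Q, D, I]
Visit J; enqueue E → queue [P, F, N, L, Q, D, I, E]
Visit P → queue [F, N, L, Q, D, I, E]
Visit F → queue [N, L, Q, D, I, E]
Visit N → queue [L, Q, D, I, E]
Visit L → queue [Q, D, I, E]
Visit Q → queue [D, I, E]
Visit D → queue [I, E]
Visit I → queue [E]
Visit E → queue []

H, B, C, G, K, M, O, A, J, P, F, N, L, Q, D, I, E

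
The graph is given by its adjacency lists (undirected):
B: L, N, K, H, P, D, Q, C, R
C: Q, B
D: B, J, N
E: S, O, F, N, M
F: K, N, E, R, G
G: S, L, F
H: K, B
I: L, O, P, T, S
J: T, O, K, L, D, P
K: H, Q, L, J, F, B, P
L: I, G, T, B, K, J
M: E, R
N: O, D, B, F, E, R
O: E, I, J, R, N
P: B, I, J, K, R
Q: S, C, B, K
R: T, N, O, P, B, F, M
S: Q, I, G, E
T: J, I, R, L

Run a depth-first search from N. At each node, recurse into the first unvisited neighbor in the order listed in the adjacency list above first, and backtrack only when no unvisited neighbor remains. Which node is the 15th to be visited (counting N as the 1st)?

Visit N
N → O
O → E
E → S
S → Q
Q → C
C → B
B → L
L → I
I → P
P → J
J → T
T → R
R → F
F → K
K → H
F → G
R → M
J → D

Visit order: N, O, E, S, Q, C, B, L, I, P, J, T, R, F, K, H, G, M, D

K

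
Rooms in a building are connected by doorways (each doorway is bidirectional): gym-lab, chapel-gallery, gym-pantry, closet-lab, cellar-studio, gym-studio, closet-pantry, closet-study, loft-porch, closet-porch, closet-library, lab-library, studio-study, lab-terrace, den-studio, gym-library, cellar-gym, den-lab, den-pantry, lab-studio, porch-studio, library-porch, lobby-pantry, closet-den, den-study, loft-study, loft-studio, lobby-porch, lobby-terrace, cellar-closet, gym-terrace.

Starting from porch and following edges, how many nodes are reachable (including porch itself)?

13

BFS from porch visits: porch, closet, library, lobby, loft, studio, cellar, den, lab, pantry, study, gym, terrace
Reachable nodes: 13 of 15 total.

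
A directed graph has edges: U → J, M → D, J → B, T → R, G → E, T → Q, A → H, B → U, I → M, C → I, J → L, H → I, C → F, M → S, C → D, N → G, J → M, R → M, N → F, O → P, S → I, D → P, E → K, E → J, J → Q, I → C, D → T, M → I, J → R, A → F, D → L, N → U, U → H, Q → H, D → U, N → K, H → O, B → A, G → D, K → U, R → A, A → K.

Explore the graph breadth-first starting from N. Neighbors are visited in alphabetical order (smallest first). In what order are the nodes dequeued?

N, F, G, K, U, D, E, H, J, L, P, T, I, O, B, M, Q, R, C, A, S

Visit N; enqueue F, G, K, U → queue [F, G, K, U]
Visit F → queue [G, K, U]
Visit G; enqueue D, E → queue [K, U, D, E]
Visit K → queue [U, D, E]
Visit U; enqueue H, J → queue [D, E, H, J]
Visit D; enqueue L, P, T → queue [E, H, J, L, P, T]
Visit E → queue [H, J, L, P, T]
Visit H; enqueue I, O → queue [J, L, P, T, I, O]
Visit J; enqueue B, M, Q, R → queue [L, P, T, I, O, B, M, Q, R]
Visit L → queue [P, T, I, O, B, M, Q, R]
Visit P → queue [T, I, O, B, M, Q, R]
Visit T → queue [I, O, B, M, Q, R]
Visit I; enqueue C → queue [O, B, M, Q, R, C]
Visit O → queue [B, M, Q, R, C]
Visit B; enqueue A → queue [M, Q, R, C, A]
Visit M; enqueue S → queue [Q, R, C, A, S]
Visit Q → queue [R, C, A, S]
Visit R → queue [C, A, S]
Visit C → queue [A, S]
Visit A → queue [S]
Visit S → queue []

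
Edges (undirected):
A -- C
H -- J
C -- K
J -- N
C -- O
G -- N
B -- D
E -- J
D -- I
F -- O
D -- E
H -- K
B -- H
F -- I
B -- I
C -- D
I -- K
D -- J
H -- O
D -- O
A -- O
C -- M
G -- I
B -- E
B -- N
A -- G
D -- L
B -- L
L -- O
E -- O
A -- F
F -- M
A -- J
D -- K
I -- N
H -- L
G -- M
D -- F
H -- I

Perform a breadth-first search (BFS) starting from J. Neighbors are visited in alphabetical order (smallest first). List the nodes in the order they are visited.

J → A → D → E → H → N → C → F → G → O → B → I → K → L → M

Visit J; enqueue A, D, E, H, N → queue [A, D, E, H, N]
Visit A; enqueue C, F, G, O → queue [D, E, H, N, C, F, G, O]
Visit D; enqueue B, I, K, L → queue [E, H, N, C, F, G, O, B, I, K, L]
Visit E → queue [H, N, C, F, G, O, B, I, K, L]
Visit H → queue [N, C, F, G, O, B, I, K, L]
Visit N → queue [C, F, G, O, B, I, K, L]
Visit C; enqueue M → queue [F, G, O, B, I, K, L, M]
Visit F → queue [G, O, B, I, K, L, M]
Visit G → queue [O, B, I, K, L, M]
Visit O → queue [B, I, K, L, M]
Visit B → queue [I, K, L, M]
Visit I → queue [K, L, M]
Visit K → queue [L, M]
Visit L → queue [M]
Visit M → queue []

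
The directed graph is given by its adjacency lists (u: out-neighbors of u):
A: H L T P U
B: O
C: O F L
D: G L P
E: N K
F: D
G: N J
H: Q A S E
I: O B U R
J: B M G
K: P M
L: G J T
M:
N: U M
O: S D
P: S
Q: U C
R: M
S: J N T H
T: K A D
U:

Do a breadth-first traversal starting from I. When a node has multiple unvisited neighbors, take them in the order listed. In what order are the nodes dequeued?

I -> O -> B -> U -> R -> S -> D -> M -> J -> N -> T -> H -> G -> L -> P -> K -> A -> Q -> E -> C -> F

Visit I; enqueue O, B, U, R → queue [O, B, U, R]
Visit O; enqueue S, D → queue [B, U, R, S, D]
Visit B → queue [U, R, S, D]
Visit U → queue [R, S, D]
Visit R; enqueue M → queue [S, D, M]
Visit S; enqueue J, N, T, H → queue [D, M, J, N, T, H]
Visit D; enqueue G, L, P → queue [M, J, N, T, H, G, L, P]
Visit M → queue [J, N, T, H, G, L, P]
Visit J → queue [N, T, H, G, L, P]
Visit N → queue [T, H, G, L, P]
Visit T; enqueue K, A → queue [H, G, L, P, K, A]
Visit H; enqueue Q, E → queue [G, L, P, K, A, Q, E]
Visit G → queue [L, P, K, A, Q, E]
Visit L → queue [P, K, A, Q, E]
Visit P → queue [K, A, Q, E]
Visit K → queue [A, Q, E]
Visit A → queue [Q, E]
Visit Q; enqueue C → queue [E, C]
Visit E → queue [C]
Visit C; enqueue F → queue [F]
Visit F → queue []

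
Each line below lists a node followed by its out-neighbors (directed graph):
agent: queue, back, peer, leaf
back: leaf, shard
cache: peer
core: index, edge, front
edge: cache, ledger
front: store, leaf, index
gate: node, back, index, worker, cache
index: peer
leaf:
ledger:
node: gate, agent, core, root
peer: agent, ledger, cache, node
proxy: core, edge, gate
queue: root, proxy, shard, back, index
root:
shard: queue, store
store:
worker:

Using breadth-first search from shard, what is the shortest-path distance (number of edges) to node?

4

Level 0: shard
Level 1: queue, store
Level 2: back, index, proxy, root
Level 3: core, edge, gate, leaf, peer
Level 4: agent, cache, front, ledger, node, worker
node first appears at level 4.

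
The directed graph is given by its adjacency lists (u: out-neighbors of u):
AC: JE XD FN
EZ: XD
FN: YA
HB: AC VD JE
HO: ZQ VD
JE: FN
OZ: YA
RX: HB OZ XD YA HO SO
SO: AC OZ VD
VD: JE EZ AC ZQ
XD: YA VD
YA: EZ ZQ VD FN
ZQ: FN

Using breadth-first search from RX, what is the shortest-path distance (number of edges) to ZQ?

2

Level 0: RX
Level 1: HB, HO, OZ, SO, XD, YA
Level 2: AC, EZ, FN, JE, VD, ZQ
ZQ first appears at level 2.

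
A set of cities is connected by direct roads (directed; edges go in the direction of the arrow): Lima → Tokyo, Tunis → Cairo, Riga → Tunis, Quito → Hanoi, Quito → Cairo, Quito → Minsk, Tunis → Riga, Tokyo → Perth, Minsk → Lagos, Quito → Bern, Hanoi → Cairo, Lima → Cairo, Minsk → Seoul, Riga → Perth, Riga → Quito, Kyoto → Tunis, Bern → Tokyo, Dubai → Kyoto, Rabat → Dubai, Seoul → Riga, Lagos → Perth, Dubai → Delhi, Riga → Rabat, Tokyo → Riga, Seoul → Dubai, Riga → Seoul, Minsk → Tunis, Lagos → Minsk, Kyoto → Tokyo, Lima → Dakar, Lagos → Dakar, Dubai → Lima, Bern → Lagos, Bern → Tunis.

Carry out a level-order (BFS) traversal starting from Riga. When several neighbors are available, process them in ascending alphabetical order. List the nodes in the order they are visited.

Riga → Perth → Quito → Rabat → Seoul → Tunis → Bern → Cairo → Hanoi → Minsk → Dubai → Lagos → Tokyo → Delhi → Kyoto → Lima → Dakar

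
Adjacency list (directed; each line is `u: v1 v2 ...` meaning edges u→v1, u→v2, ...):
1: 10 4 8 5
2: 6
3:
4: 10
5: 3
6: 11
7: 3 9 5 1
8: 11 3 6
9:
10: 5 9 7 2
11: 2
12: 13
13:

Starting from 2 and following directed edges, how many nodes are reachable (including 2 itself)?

BFS from 2 visits: 2, 6, 11
Reachable nodes: 3 of 13 total.

3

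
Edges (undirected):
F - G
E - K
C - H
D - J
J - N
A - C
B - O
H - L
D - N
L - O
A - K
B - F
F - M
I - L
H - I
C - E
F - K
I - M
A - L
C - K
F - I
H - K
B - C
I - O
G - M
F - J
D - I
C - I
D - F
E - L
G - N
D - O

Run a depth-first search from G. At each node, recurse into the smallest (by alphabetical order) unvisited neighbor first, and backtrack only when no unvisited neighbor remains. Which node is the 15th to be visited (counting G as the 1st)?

M

Visit G
G → F
F → B
B → C
C → A
A → K
K → E
E → L
L → H
H → I
I → D
D → J
J → N
D → O
I → M

Visit order: G, F, B, C, A, K, E, L, H, I, D, J, N, O, M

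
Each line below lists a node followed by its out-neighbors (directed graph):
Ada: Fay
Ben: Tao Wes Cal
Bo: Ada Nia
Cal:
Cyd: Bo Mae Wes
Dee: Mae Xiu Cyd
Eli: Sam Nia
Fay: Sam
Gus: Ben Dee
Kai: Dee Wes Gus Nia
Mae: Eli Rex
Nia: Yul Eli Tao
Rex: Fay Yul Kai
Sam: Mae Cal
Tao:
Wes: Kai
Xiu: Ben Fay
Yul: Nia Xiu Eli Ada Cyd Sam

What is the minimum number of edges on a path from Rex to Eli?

Level 0: Rex
Level 1: Fay, Kai, Yul
Level 2: Ada, Cyd, Dee, Eli, Gus, Nia, Sam, Wes, Xiu
Level 3: Ben, Bo, Cal, Mae, Tao
Eli first appears at level 2.

2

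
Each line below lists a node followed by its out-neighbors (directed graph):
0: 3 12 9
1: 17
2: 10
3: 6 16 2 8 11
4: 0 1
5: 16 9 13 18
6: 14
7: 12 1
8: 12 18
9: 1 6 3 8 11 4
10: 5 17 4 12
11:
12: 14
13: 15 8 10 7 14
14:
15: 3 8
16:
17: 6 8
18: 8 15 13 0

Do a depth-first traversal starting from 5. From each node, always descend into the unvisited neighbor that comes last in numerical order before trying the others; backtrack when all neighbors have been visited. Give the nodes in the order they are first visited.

Visit 5
5 → 18
18 → 15
15 → 8
8 → 12
12 → 14
15 → 3
3 → 16
3 → 11
3 → 6
3 → 2
2 → 10
10 → 17
10 → 4
4 → 1
4 → 0
0 → 9
18 → 13
13 → 7

5 18 15 8 12 14 3 16 11 6 2 10 17 4 1 0 9 13 7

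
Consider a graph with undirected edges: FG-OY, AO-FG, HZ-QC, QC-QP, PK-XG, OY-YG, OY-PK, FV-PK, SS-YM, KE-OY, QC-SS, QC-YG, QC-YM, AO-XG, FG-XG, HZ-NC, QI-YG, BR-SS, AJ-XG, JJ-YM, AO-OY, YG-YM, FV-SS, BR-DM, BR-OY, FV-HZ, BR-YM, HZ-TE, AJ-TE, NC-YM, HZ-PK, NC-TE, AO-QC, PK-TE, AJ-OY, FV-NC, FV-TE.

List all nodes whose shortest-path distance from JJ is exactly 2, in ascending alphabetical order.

Level 0: JJ
Level 1: YM
Level 2: BR, NC, QC, SS, YG
Level 3: AO, DM, FV, HZ, OY, QI, QP, TE
Level 4: AJ, FG, KE, PK, XG

BR, NC, QC, SS, YG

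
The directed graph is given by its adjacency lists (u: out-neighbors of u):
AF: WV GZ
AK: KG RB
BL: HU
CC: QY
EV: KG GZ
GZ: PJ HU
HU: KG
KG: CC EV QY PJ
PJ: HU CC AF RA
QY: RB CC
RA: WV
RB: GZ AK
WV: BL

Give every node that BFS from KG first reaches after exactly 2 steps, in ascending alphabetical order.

AF, GZ, HU, RA, RB

Level 0: KG
Level 1: CC, EV, PJ, QY
Level 2: AF, GZ, HU, RA, RB
Level 3: AK, WV
Level 4: BL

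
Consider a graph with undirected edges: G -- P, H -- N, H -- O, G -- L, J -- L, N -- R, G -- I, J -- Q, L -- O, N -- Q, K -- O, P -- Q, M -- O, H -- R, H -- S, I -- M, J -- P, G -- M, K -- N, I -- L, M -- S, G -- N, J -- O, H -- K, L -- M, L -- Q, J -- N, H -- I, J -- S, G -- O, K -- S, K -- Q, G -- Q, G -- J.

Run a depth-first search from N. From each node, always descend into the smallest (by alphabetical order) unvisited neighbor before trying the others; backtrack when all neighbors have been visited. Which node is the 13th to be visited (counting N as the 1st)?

Visit N
N → G
G → I
I → H
H → K
K → O
O → J
J → L
L → M
M → S
L → Q
Q → P
H → R

Visit order: N, G, I, H, K, O, J, L, M, S, Q, P, R

R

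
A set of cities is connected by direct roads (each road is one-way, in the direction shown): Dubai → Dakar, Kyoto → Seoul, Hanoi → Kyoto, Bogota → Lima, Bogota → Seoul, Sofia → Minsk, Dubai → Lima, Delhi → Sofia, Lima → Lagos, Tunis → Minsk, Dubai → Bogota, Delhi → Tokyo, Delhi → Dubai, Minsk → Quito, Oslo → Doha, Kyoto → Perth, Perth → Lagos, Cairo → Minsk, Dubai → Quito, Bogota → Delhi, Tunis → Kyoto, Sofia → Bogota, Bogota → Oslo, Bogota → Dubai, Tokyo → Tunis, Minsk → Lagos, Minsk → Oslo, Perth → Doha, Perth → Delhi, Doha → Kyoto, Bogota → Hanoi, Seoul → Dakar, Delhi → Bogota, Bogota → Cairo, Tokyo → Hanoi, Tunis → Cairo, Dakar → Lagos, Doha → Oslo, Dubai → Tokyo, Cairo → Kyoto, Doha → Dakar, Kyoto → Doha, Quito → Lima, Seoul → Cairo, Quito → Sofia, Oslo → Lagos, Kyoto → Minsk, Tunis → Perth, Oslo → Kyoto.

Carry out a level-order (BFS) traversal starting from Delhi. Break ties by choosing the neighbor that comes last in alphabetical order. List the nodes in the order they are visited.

Delhi, Tokyo, Sofia, Dubai, Bogota, Tunis, Hanoi, Minsk, Quito, Lima, Dakar, Seoul, Oslo, Cairo, Perth, Kyoto, Lagos, Doha

Visit Delhi; enqueue Tokyo, Sofia, Dubai, Bogota → queue [Tokyo, Sofia, Dubai, Bogota]
Visit Tokyo; enqueue Tunis, Hanoi → queue [Sofia, Dubai, Bogota, Tunis, Hanoi]
Visit Sofia; enqueue Minsk → queue [Dubai, Bogota, Tunis, Hanoi, Minsk]
Visit Dubai; enqueue Quito, Lima, Dakar → queue [Bogota, Tunis, Hanoi, Minsk, Quito, Lima, Dakar]
Visit Bogota; enqueue Seoul, Oslo, Cairo → queue [Tunis, Hanoi, Minsk, Quito, Lima, Dakar, Seoul, Oslo, Cairo]
Visit Tunis; enqueue Perth, Kyoto → queue [Hanoi, Minsk, Quito, Lima, Dakar, Seoul, Oslo, Cairo, Perth, Kyoto]
Visit Hanoi → queue [Minsk, Quito, Lima, Dakar, Seoul, Oslo, Cairo, Perth, Kyoto]
Visit Minsk; enqueue Lagos → queue [Quito, Lima, Dakar, Seoul, Oslo, Cairo, Perth, Kyoto, Lagos]
Visit Quito → queue [Lima, Dakar, Seoul, Oslo, Cairo, Perth, Kyoto, Lagos]
Visit Lima → queue [Dakar, Seoul, Oslo, Cairo, Perth, Kyoto, Lagos]
Visit Dakar → queue [Seoul, Oslo, Cairo, Perth, Kyoto, Lagos]
Visit Seoul → queue [Oslo, Cairo, Perth, Kyoto, Lagos]
Visit Oslo; enqueue Doha → queue [Cairo, Perth, Kyoto, Lagos, Doha]
Visit Cairo → queue [Perth, Kyoto, Lagos, Doha]
Visit Perth → queue [Kyoto, Lagos, Doha]
Visit Kyoto → queue [Lagos, Doha]
Visit Lagos → queue [Doha]
Visit Doha → queue []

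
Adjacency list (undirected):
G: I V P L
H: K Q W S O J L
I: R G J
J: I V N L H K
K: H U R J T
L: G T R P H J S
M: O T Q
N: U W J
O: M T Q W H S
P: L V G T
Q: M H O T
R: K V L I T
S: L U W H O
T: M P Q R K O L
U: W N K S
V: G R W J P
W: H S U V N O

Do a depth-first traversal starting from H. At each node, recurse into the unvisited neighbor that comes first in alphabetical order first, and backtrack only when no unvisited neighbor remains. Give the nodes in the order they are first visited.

H, J, I, G, L, P, T, K, R, V, W, N, U, S, O, M, Q

Visit H
H → J
J → I
I → G
G → L
L → P
P → T
T → K
K → R
R → V
V → W
W → N
N → U
U → S
S → O
O → M
M → Q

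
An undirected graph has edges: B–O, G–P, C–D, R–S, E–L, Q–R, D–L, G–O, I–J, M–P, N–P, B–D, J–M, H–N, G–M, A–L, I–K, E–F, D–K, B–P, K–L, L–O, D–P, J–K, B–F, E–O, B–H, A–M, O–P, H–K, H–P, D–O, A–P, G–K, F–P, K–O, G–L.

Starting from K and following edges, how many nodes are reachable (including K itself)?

BFS from K visits: K, O, L, J, I, H, G, D, P, E, B, A, M, N, C, F
Reachable nodes: 16 of 19 total.

16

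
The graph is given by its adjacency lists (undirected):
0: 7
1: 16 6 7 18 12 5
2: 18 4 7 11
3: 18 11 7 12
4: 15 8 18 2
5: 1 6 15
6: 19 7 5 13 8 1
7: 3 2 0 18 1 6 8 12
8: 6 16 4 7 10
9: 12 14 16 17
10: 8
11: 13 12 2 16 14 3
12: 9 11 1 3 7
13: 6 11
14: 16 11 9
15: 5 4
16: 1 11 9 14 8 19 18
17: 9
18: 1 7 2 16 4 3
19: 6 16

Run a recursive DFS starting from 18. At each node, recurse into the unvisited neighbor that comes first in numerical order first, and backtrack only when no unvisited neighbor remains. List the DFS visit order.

18, 1, 5, 6, 7, 0, 2, 4, 8, 10, 16, 9, 12, 3, 11, 13, 14, 17, 19, 15

Visit 18
18 → 1
1 → 5
5 → 6
6 → 7
7 → 0
7 → 2
2 → 4
4 → 8
8 → 10
8 → 16
16 → 9
9 → 12
12 → 3
3 → 11
11 → 13
11 → 14
9 → 17
16 → 19
4 → 15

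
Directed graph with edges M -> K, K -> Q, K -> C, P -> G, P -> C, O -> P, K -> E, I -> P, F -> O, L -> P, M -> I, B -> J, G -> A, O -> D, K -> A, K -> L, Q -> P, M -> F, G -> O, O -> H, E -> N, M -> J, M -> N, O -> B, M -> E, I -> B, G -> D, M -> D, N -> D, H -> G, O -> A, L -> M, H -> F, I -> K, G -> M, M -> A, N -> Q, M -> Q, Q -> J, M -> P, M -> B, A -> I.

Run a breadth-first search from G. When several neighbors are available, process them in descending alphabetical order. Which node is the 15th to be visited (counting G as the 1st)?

E

Visit G; enqueue O, M, D, A → queue [O, M, D, A]
Visit O; enqueue P, H, B → queue [M, D, A, P, H, B]
Visit M; enqueue Q, N, K, J, I, F, E → queue [D, A, P, H, B, Q, N, K, J, I, F, E]
Visit D → queue [A, P, H, B, Q, N, K, J, I, F, E]
Visit A → queue [P, H, B, Q, N, K, J, I, F, E]
Visit P; enqueue C → queue [H, B, Q, N, K, J, I, F, E, C]
Visit H → queue [B, Q, N, K, J, I, F, E, C]
Visit B → queue [Q, N, K, J, I, F, E, C]
Visit Q → queue [N, K, J, I, F, E, C]
Visit N → queue [K, J, I, F, E, C]
Visit K; enqueue L → queue [J, I, F, E, C, L]
Visit J → queue [I, F, E, C, L]
Visit I → queue [F, E, C, L]
Visit F → queue [E, C, L]
Visit E → queue [C, L]
Visit C → queue [L]
Visit L → queue []

Visit order: G, O, M, D, A, P, H, B, Q, N, K, J, I, F, E, C, L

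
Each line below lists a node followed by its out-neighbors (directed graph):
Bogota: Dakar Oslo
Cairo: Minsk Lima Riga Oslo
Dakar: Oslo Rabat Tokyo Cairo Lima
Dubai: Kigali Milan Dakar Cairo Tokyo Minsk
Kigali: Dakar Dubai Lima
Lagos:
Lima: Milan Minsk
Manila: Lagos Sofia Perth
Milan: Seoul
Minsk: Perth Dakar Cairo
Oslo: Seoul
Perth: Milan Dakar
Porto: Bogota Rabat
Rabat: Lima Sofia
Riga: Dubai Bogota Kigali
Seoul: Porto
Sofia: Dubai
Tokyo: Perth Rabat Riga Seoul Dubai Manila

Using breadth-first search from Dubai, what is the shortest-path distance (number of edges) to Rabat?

2

Level 0: Dubai
Level 1: Cairo, Dakar, Kigali, Milan, Minsk, Tokyo
Level 2: Lima, Manila, Oslo, Perth, Rabat, Riga, Seoul
Level 3: Bogota, Lagos, Porto, Sofia
Rabat first appears at level 2.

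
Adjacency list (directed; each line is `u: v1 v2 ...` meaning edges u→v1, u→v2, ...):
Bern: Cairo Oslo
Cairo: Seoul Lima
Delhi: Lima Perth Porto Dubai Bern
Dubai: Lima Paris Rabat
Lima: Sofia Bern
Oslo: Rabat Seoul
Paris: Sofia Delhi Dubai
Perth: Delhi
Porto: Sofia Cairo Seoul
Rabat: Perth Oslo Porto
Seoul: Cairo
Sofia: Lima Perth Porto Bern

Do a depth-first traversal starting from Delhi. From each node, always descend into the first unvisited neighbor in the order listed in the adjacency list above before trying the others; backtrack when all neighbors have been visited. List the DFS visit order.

Visit Delhi
Delhi → Lima
Lima → Sofia
Sofia → Perth
Sofia → Porto
Porto → Cairo
Cairo → Seoul
Sofia → Bern
Bern → Oslo
Oslo → Rabat
Delhi → Dubai
Dubai → Paris

Delhi, Lima, Sofia, Perth, Porto, Cairo, Seoul, Bern, Oslo, Rabat, Dubai, Paris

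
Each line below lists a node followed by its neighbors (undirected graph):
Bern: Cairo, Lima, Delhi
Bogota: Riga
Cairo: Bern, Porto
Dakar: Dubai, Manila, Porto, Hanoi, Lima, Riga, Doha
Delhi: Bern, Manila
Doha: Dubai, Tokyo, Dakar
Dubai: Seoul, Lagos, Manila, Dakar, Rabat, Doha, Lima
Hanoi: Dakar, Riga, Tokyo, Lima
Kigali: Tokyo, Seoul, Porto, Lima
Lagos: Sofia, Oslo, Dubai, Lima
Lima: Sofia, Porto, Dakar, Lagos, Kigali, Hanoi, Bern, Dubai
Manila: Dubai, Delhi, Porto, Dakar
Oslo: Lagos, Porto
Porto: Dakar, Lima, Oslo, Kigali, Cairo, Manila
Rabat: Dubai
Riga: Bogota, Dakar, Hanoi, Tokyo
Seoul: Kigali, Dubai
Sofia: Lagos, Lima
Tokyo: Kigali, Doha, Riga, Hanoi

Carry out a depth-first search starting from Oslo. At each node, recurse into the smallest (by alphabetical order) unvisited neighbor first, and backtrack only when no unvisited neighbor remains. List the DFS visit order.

Oslo → Lagos → Dubai → Dakar → Doha → Tokyo → Hanoi → Lima → Bern → Cairo → Porto → Kigali → Seoul → Manila → Delhi → Sofia → Riga → Bogota → Rabat

Visit Oslo
Oslo → Lagos
Lagos → Dubai
Dubai → Dakar
Dakar → Doha
Doha → Tokyo
Tokyo → Hanoi
Hanoi → Lima
Lima → Bern
Bern → Cairo
Cairo → Porto
Porto → Kigali
Kigali → Seoul
Porto → Manila
Manila → Delhi
Lima → Sofia
Hanoi → Riga
Riga → Bogota
Dubai → Rabat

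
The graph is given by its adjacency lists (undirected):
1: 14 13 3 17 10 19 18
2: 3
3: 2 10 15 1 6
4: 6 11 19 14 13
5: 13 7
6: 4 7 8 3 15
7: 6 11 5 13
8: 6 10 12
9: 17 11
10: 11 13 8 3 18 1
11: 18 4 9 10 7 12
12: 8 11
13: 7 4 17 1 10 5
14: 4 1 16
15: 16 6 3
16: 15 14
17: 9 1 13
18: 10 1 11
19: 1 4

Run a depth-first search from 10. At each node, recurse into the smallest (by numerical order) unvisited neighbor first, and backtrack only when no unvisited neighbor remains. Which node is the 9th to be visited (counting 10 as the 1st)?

Visit 10
10 → 1
1 → 3
3 → 2
3 → 6
6 → 4
4 → 11
11 → 7
7 → 5
5 → 13
13 → 17
17 → 9
11 → 12
12 → 8
11 → 18
4 → 14
14 → 16
16 → 15
4 → 19

Visit order: 10, 1, 3, 2, 6, 4, 11, 7, 5, 13, 17, 9, 12, 8, 18, 14, 16, 15, 19

5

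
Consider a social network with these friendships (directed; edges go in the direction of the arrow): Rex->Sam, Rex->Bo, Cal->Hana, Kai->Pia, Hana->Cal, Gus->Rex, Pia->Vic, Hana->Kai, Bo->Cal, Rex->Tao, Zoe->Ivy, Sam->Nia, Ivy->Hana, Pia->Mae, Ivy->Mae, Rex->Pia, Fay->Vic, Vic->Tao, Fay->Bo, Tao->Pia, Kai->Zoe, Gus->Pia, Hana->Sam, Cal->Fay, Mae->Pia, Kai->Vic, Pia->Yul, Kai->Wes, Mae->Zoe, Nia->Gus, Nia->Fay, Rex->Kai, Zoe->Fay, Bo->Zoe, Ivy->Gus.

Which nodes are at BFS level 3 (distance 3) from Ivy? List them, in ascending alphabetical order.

Bo, Fay, Nia, Tao, Vic, Wes, Yul

Level 0: Ivy
Level 1: Gus, Hana, Mae
Level 2: Cal, Kai, Pia, Rex, Sam, Zoe
Level 3: Bo, Fay, Nia, Tao, Vic, Wes, Yul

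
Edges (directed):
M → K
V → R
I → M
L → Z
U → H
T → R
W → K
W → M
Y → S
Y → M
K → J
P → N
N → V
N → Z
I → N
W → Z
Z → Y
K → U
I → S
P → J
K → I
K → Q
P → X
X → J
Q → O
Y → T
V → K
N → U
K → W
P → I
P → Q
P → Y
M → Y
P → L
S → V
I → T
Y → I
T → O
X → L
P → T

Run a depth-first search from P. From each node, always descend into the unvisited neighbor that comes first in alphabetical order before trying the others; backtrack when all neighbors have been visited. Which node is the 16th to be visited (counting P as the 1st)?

Visit P
P → I
I → M
M → K
K → J
K → Q
Q → O
K → U
U → H
K → W
W → Z
Z → Y
Y → S
S → V
V → R
Y → T
I → N
P → L
P → X

Visit order: P, I, M, K, J, Q, O, U, H, W, Z, Y, S, V, R, T, N, L, X

T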